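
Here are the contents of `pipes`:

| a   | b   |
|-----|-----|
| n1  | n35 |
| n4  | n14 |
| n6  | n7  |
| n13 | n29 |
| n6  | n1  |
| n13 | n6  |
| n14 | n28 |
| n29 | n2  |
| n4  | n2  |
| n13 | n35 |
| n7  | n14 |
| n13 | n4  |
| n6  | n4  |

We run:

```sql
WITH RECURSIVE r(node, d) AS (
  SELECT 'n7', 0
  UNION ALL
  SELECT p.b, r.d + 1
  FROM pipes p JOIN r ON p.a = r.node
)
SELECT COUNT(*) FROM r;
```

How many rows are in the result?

3

Base: (n7, d=0).
Iteration 1: edges from {n7} -> (n14, d=1).
Iteration 2: edges from {n14} -> (n28, d=2).
Iteration 3: no outgoing edges from {n28}; recursion stops.
Total rows emitted: 3.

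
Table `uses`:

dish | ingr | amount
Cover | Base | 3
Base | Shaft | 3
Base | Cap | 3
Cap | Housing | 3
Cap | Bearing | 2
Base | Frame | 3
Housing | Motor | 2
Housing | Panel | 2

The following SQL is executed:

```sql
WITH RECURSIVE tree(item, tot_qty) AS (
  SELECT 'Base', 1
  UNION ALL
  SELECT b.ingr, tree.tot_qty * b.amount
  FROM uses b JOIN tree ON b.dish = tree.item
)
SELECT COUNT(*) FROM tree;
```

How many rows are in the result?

8

Base: (Base, tot_qty=1).
Iteration 1: components of {Base} -> Cap = 1*3 = 3, Frame = 1*3 = 3, Shaft = 1*3 = 3.
Iteration 2: components of {Cap,Frame,Shaft} -> Bearing = 3*2 = 6, Housing = 3*3 = 9.
Iteration 3: components of {Bearing,Housing} -> Motor = 9*2 = 18, Panel = 9*2 = 18.
Iteration 4: no further components; recursion stops.
Total rows emitted: 8.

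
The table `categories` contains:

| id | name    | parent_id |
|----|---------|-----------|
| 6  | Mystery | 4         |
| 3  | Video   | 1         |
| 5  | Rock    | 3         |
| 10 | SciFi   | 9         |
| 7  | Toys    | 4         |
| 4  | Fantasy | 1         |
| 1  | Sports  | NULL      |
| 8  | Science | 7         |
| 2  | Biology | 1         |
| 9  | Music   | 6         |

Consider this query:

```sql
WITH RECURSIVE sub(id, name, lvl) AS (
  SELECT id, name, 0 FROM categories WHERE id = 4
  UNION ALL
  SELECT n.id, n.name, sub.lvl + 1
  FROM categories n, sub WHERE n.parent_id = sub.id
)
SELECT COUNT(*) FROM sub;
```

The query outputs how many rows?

6

Base: id=4 (Fantasy) at lvl 0.
Iteration 1: rows with parent_id in {4} -> Mystery (id 6, lvl 1), Toys (id 7, lvl 1).
Iteration 2: rows with parent_id in {6,7} -> Science (id 8, lvl 2), Music (id 9, lvl 2).
Iteration 3: rows with parent_id in {8,9} -> SciFi (id 10, lvl 3).
Iteration 4: no rows with parent_id in {10}; recursion stops.
Total rows emitted: 6.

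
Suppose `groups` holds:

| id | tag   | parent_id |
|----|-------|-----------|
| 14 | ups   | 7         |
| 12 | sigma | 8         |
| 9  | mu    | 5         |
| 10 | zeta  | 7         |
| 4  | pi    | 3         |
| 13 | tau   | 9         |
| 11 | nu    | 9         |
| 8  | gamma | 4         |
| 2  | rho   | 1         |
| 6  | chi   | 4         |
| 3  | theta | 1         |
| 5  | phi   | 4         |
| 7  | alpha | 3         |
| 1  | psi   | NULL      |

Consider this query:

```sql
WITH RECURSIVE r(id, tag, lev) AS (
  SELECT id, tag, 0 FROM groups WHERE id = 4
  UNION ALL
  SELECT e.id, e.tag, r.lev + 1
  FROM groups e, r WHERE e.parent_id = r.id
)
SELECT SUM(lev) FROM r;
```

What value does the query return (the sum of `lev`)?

Base: id=4 (pi) at lev 0.
Iteration 1: rows with parent_id in {4} -> phi (id 5, lev 1), chi (id 6, lev 1), gamma (id 8, lev 1).
Iteration 2: rows with parent_id in {5,6,8} -> mu (id 9, lev 2), sigma (id 12, lev 2).
Iteration 3: rows with parent_id in {9,12} -> nu (id 11, lev 3), tau (id 13, lev 3).
Iteration 4: no rows with parent_id in {11,13}; recursion stops.
SUM(lev) = 0 + 1 + 1 + 1 + 2 + 2 + 3 + 3 = 13.

13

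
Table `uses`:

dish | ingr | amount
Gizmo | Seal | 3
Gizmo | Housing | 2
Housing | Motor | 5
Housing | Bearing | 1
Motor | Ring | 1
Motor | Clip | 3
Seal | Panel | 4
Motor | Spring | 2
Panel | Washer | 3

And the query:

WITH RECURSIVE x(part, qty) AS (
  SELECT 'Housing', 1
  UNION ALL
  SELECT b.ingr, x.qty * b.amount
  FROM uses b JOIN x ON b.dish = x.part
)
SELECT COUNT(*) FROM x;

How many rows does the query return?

6

Base: (Housing, qty=1).
Iteration 1: components of {Housing} -> Bearing = 1*1 = 1, Motor = 1*5 = 5.
Iteration 2: components of {Bearing,Motor} -> Clip = 5*3 = 15, Ring = 5*1 = 5, Spring = 5*2 = 10.
Iteration 3: no further components; recursion stops.
Total rows emitted: 6.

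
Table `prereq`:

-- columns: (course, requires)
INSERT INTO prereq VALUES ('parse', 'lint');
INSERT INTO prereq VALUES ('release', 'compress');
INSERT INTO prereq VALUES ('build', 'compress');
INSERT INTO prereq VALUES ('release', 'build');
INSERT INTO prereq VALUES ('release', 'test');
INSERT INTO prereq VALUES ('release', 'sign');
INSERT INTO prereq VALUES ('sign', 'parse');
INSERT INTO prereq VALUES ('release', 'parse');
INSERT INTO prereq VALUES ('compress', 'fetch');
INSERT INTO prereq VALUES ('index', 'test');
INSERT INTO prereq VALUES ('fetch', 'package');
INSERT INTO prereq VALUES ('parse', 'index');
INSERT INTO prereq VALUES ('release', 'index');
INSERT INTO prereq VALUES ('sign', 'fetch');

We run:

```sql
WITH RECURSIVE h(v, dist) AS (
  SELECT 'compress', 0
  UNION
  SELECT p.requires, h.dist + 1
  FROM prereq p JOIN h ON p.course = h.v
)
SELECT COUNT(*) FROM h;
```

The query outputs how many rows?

Base: (compress, dist=0).
Iteration 1: edges from {compress} -> (fetch, dist=1).
Iteration 2: edges from {fetch} -> (package, dist=2).
Iteration 3: no outgoing edges from {package}; recursion stops.
Total rows emitted: 3.

3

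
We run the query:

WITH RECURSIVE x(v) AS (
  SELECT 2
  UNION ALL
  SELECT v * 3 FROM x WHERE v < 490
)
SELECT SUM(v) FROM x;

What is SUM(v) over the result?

Base: v=2.
Iteration 1: 2 < 490 holds -> v = 2 * 3 = 6.
Iteration 2: 6 < 490 holds -> v = 6 * 3 = 18.
Iteration 3: 18 < 490 holds -> v = 18 * 3 = 54.
Iteration 4: 54 < 490 holds -> v = 54 * 3 = 162.
Iteration 5: 162 < 490 holds -> v = 162 * 3 = 486.
Iteration 6: 486 < 490 holds -> v = 486 * 3 = 1458.
Iteration 7: 1458 < 490 fails; recursion stops.
SUM(v) = 2 + 6 + 18 + 54 + 162 + 486 + 1458 = 2186.

2186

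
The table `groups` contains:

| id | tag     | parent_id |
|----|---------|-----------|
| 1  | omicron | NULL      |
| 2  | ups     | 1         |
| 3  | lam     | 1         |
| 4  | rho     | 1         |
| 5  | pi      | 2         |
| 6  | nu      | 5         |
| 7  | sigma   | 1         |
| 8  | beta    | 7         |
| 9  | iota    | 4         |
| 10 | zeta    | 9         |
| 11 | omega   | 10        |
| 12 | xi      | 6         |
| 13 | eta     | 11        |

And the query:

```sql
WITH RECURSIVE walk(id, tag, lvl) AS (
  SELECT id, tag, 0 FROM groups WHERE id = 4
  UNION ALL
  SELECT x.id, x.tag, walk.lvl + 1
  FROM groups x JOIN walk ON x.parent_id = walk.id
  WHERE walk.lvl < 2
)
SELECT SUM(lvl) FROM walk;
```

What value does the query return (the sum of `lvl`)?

Base: id=4 (rho) at lvl 0.
Iteration 1: rows with parent_id in {4} -> iota (id 9, lvl 1).
Iteration 2: rows with parent_id in {9} -> zeta (id 10, lvl 2).
Iteration 3: lvl < 2 fails for all current rows; recursion stops.
SUM(lvl) = 0 + 1 + 2 = 3.

3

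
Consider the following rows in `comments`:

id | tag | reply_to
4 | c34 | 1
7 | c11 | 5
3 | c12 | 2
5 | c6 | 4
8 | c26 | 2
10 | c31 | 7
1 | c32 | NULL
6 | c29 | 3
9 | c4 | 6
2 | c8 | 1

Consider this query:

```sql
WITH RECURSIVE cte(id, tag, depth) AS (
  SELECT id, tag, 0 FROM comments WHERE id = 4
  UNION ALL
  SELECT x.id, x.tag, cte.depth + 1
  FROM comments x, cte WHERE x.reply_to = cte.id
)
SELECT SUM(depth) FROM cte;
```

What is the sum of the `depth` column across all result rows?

6

Base: id=4 (c34) at depth 0.
Iteration 1: rows with reply_to in {4} -> c6 (id 5, depth 1).
Iteration 2: rows with reply_to in {5} -> c11 (id 7, depth 2).
Iteration 3: rows with reply_to in {7} -> c31 (id 10, depth 3).
Iteration 4: no rows with reply_to in {10}; recursion stops.
SUM(depth) = 0 + 1 + 2 + 3 = 6.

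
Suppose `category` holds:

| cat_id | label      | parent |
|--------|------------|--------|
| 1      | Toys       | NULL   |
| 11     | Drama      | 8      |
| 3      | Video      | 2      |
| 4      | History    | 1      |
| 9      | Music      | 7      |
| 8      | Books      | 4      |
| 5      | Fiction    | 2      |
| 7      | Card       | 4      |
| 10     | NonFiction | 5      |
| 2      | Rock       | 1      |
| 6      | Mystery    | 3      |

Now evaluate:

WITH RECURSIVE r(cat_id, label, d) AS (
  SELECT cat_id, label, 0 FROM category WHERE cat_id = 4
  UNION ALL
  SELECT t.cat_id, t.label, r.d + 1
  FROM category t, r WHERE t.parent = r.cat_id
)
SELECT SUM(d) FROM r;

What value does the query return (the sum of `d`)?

6

Base: cat_id=4 (History) at d 0.
Iteration 1: rows with parent in {4} -> Card (id 7, d 1), Books (id 8, d 1).
Iteration 2: rows with parent in {7,8} -> Music (id 9, d 2), Drama (id 11, d 2).
Iteration 3: no rows with parent in {9,11}; recursion stops.
SUM(d) = 0 + 1 + 1 + 2 + 2 = 6.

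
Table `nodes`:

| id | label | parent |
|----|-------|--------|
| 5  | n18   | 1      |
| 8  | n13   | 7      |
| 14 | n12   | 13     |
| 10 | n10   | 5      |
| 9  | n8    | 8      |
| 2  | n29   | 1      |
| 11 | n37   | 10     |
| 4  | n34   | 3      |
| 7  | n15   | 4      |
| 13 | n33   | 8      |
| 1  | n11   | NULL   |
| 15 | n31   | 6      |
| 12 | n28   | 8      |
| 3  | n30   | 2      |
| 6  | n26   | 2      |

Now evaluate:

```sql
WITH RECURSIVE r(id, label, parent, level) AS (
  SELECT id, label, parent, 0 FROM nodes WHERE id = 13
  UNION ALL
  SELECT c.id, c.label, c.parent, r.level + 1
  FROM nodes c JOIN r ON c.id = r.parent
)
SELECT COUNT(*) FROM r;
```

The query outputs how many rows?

Base: id=13 (n33), parent=8, level 0.
Iteration 1: join on id=8 -> n13 (id 8, parent=7, level 1).
Iteration 2: join on id=7 -> n15 (id 7, parent=4, level 2).
Iteration 3: join on id=4 -> n34 (id 4, parent=3, level 3).
Iteration 4: join on id=3 -> n30 (id 3, parent=2, level 4).
Iteration 5: join on id=2 -> n29 (id 2, parent=1, level 5).
Iteration 6: join on id=1 -> n11 (id 1, parent=NULL, level 6).
Iteration 7: parent is NULL; no match; recursion stops.
Total rows emitted: 7.

7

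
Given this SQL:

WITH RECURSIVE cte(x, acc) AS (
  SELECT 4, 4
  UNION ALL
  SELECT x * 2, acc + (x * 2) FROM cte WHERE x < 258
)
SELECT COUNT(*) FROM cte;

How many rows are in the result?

8

Base: x=4, acc=4.
Iteration 1: 4 < 258 holds -> x = 4 * 2 = 8, acc = 4 + 8 = 12.
Iteration 2: 8 < 258 holds -> x = 8 * 2 = 16, acc = 12 + 16 = 28.
Iteration 3: 16 < 258 holds -> x = 16 * 2 = 32, acc = 28 + 32 = 60.
Iteration 4: 32 < 258 holds -> x = 32 * 2 = 64, acc = 60 + 64 = 124.
Iteration 5: 64 < 258 holds -> x = 64 * 2 = 128, acc = 124 + 128 = 252.
Iteration 6: 128 < 258 holds -> x = 128 * 2 = 256, acc = 252 + 256 = 508.
Iteration 7: 256 < 258 holds -> x = 256 * 2 = 512, acc = 508 + 512 = 1020.
Iteration 8: 512 < 258 fails; recursion stops.
Total rows emitted: 8.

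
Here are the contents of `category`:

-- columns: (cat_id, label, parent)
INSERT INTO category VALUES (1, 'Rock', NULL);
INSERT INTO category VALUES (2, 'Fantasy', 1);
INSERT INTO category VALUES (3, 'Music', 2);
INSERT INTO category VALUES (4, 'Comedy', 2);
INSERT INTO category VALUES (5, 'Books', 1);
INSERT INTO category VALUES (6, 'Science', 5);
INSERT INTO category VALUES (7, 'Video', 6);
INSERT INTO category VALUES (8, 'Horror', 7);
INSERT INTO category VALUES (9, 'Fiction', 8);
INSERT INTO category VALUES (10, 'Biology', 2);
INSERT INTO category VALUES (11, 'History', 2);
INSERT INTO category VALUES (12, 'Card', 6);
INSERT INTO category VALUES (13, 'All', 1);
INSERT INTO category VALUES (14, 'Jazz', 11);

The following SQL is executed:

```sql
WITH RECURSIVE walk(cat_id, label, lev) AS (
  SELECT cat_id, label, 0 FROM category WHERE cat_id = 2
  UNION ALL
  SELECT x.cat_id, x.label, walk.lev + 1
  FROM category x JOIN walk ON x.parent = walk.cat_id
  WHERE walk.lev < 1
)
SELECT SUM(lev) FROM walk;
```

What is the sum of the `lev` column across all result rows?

Base: cat_id=2 (Fantasy) at lev 0.
Iteration 1: rows with parent in {2} -> Music (id 3, lev 1), Comedy (id 4, lev 1), Biology (id 10, lev 1), History (id 11, lev 1).
Iteration 2: lev < 1 fails for all current rows; recursion stops.
SUM(lev) = 0 + 1 + 1 + 1 + 1 = 4.

4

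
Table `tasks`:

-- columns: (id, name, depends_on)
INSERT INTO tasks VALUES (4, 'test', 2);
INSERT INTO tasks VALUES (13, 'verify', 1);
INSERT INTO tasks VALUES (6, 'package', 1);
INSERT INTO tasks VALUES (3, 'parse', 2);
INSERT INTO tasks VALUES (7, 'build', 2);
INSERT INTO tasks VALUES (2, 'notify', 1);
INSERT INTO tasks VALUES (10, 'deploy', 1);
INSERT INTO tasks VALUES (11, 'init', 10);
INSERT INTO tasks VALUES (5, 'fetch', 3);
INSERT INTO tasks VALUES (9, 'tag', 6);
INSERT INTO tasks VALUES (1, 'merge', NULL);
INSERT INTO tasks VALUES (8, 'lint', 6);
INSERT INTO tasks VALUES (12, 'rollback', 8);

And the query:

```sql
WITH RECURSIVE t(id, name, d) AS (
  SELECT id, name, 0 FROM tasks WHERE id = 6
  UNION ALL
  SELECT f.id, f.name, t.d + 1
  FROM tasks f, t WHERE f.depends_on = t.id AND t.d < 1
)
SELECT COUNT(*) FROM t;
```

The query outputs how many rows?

Base: id=6 (package) at d 0.
Iteration 1: rows with depends_on in {6} -> lint (id 8, d 1), tag (id 9, d 1).
Iteration 2: d < 1 fails for all current rows; recursion stops.
Total rows emitted: 3.

3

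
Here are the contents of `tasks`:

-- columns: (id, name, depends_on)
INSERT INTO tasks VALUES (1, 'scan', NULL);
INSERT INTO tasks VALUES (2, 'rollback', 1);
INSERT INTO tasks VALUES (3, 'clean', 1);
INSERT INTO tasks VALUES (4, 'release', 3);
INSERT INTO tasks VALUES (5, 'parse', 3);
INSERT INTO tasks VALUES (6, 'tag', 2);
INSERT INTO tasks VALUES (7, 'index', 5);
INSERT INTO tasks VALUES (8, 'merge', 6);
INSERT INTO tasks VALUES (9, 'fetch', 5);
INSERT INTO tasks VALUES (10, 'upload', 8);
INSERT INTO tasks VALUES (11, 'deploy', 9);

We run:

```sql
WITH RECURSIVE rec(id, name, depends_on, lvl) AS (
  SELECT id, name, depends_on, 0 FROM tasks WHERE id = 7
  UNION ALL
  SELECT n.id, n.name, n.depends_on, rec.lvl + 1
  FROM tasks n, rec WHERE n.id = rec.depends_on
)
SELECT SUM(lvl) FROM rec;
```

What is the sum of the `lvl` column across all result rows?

6

Base: id=7 (index), depends_on=5, lvl 0.
Iteration 1: join on id=5 -> parse (id 5, depends_on=3, lvl 1).
Iteration 2: join on id=3 -> clean (id 3, depends_on=1, lvl 2).
Iteration 3: join on id=1 -> scan (id 1, depends_on=NULL, lvl 3).
Iteration 4: depends_on is NULL; no match; recursion stops.
SUM(lvl) = 0 + 1 + 2 + 3 = 6.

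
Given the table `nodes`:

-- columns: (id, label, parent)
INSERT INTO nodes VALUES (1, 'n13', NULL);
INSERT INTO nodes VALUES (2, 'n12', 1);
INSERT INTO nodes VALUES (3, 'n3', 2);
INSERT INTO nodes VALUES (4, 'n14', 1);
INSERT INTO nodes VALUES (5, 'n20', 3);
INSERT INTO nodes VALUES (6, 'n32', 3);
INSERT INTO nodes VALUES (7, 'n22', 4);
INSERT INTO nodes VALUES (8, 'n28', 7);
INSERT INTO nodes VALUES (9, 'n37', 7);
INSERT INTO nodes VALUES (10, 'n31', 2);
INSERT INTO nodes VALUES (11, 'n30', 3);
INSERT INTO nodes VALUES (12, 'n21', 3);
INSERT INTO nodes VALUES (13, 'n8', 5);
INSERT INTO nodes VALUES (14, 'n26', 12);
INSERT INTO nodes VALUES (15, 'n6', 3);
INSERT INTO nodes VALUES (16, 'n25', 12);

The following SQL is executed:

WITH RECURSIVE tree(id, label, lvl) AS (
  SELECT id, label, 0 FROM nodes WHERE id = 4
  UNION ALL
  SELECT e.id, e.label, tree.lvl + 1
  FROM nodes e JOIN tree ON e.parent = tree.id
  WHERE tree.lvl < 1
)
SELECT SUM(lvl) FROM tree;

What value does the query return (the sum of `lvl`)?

Base: id=4 (n14) at lvl 0.
Iteration 1: rows with parent in {4} -> n22 (id 7, lvl 1).
Iteration 2: lvl < 1 fails for all current rows; recursion stops.
SUM(lvl) = 0 + 1 = 1.

1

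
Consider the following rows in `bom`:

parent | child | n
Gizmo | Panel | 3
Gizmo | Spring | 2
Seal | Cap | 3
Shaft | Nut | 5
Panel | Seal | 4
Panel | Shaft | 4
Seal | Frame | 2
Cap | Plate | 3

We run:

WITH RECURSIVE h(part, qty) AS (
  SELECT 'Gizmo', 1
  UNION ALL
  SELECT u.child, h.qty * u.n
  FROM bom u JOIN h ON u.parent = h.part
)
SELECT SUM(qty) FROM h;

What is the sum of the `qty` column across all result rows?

258

Base: (Gizmo, qty=1).
Iteration 1: components of {Gizmo} -> Panel = 1*3 = 3, Spring = 1*2 = 2.
Iteration 2: components of {Panel,Spring} -> Seal = 3*4 = 12, Shaft = 3*4 = 12.
Iteration 3: components of {Seal,Shaft} -> Cap = 12*3 = 36, Frame = 12*2 = 24, Nut = 12*5 = 60.
Iteration 4: components of {Cap,Frame,Nut} -> Plate = 36*3 = 108.
Iteration 5: no further components; recursion stops.
SUM(qty) = 1 + 3 + 2 + 12 + 12 + 24 + 36 + 60 + 108 = 258.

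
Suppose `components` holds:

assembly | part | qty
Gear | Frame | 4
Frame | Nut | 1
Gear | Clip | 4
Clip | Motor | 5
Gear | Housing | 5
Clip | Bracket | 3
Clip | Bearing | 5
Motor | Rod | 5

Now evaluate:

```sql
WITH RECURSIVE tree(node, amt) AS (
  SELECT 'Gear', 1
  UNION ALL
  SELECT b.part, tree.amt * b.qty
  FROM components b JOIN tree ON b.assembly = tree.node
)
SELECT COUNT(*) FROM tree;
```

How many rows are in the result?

Base: (Gear, amt=1).
Iteration 1: components of {Gear} -> Clip = 1*4 = 4, Frame = 1*4 = 4, Housing = 1*5 = 5.
Iteration 2: components of {Clip,Frame,Housing} -> Bearing = 4*5 = 20, Bracket = 4*3 = 12, Motor = 4*5 = 20, Nut = 4*1 = 4.
Iteration 3: components of {Bearing,Bracket,Motor,Nut} -> Rod = 20*5 = 100.
Iteration 4: no further components; recursion stops.
Total rows emitted: 9.

9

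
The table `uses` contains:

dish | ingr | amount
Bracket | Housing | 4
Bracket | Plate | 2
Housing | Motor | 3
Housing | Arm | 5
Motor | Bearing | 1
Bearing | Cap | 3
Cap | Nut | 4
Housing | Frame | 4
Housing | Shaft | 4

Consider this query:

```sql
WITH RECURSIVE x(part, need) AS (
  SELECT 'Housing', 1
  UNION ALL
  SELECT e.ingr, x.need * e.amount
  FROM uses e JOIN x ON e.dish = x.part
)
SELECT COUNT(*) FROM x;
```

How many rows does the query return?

8

Base: (Housing, need=1).
Iteration 1: components of {Housing} -> Arm = 1*5 = 5, Frame = 1*4 = 4, Motor = 1*3 = 3, Shaft = 1*4 = 4.
Iteration 2: components of {Arm,Frame,Motor,Shaft} -> Bearing = 3*1 = 3.
Iteration 3: components of {Bearing} -> Cap = 3*3 = 9.
Iteration 4: components of {Cap} -> Nut = 9*4 = 36.
Iteration 5: no further components; recursion stops.
Total rows emitted: 8.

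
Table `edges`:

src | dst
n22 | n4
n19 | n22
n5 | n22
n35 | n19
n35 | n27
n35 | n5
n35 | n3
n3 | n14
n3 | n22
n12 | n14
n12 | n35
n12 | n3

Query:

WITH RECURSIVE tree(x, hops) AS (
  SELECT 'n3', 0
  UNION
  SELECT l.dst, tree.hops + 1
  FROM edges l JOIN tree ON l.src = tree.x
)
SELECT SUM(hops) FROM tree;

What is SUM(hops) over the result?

4

Base: (n3, hops=0).
Iteration 1: edges from {n3} -> (n14, hops=1), (n22, hops=1).
Iteration 2: edges from {n14,n22} -> (n4, hops=2).
Iteration 3: no outgoing edges from {n4}; recursion stops.
SUM(hops) = 0 + 1 + 1 + 2 = 4.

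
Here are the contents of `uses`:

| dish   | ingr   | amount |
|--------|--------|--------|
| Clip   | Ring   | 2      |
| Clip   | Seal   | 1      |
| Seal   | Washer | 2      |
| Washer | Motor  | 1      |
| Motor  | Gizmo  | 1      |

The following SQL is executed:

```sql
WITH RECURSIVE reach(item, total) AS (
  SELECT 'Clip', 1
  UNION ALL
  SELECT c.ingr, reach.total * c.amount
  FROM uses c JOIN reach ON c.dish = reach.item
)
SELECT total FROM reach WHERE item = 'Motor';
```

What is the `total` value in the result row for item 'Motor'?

2

Base: (Clip, total=1).
Iteration 1: components of {Clip} -> Ring = 1*2 = 2, Seal = 1*1 = 1.
Iteration 2: components of {Ring,Seal} -> Washer = 1*2 = 2.
Iteration 3: components of {Washer} -> Motor = 2*1 = 2.
Iteration 4: components of {Motor} -> Gizmo = 2*1 = 2.
Iteration 5: no further components; recursion stops.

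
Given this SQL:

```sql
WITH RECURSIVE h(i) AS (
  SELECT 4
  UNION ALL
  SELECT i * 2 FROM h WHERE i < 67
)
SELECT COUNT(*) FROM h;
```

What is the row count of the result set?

6

Base: i=4.
Iteration 1: 4 < 67 holds -> i = 4 * 2 = 8.
Iteration 2: 8 < 67 holds -> i = 8 * 2 = 16.
Iteration 3: 16 < 67 holds -> i = 16 * 2 = 32.
Iteration 4: 32 < 67 holds -> i = 32 * 2 = 64.
Iteration 5: 64 < 67 holds -> i = 64 * 2 = 128.
Iteration 6: 128 < 67 fails; recursion stops.
Total rows emitted: 6.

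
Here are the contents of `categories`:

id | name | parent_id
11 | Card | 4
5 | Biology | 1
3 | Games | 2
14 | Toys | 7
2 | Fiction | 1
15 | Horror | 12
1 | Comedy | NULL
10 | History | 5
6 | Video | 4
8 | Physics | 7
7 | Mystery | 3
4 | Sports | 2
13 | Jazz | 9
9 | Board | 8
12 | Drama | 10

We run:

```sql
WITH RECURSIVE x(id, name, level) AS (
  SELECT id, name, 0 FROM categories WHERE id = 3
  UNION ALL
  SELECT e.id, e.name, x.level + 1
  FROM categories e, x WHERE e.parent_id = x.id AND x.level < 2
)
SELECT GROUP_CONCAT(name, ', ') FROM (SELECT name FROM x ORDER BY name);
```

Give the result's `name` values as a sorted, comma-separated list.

Games, Mystery, Physics, Toys

Base: id=3 (Games) at level 0.
Iteration 1: rows with parent_id in {3} -> Mystery (id 7, level 1).
Iteration 2: rows with parent_id in {7} -> Physics (id 8, level 2), Toys (id 14, level 2).
Iteration 3: level < 2 fails for all current rows; recursion stops.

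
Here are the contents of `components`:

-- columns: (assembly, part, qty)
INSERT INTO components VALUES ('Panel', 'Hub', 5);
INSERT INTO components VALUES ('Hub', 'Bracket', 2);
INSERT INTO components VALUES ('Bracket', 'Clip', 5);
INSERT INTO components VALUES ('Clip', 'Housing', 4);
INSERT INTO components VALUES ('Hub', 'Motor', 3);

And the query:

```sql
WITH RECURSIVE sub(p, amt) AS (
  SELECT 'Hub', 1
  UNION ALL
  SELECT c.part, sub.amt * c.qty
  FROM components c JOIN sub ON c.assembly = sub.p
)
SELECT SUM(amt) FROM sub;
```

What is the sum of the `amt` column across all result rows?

Base: (Hub, amt=1).
Iteration 1: components of {Hub} -> Bracket = 1*2 = 2, Motor = 1*3 = 3.
Iteration 2: components of {Bracket,Motor} -> Clip = 2*5 = 10.
Iteration 3: components of {Clip} -> Housing = 10*4 = 40.
Iteration 4: no further components; recursion stops.
SUM(amt) = 1 + 2 + 3 + 10 + 40 = 56.

56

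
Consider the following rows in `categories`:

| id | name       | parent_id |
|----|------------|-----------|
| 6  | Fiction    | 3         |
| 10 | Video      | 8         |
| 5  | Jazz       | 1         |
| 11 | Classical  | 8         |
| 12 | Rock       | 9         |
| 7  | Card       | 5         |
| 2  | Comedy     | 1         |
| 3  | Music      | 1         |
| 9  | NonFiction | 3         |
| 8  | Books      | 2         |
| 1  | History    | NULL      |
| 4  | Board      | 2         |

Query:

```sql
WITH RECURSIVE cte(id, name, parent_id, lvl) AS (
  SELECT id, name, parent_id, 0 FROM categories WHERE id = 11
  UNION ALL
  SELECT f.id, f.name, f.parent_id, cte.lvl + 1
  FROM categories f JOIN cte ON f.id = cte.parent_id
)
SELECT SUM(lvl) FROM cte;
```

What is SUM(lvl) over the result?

Base: id=11 (Classical), parent_id=8, lvl 0.
Iteration 1: join on id=8 -> Books (id 8, parent_id=2, lvl 1).
Iteration 2: join on id=2 -> Comedy (id 2, parent_id=1, lvl 2).
Iteration 3: join on id=1 -> History (id 1, parent_id=NULL, lvl 3).
Iteration 4: parent_id is NULL; no match; recursion stops.
SUM(lvl) = 0 + 1 + 2 + 3 = 6.

6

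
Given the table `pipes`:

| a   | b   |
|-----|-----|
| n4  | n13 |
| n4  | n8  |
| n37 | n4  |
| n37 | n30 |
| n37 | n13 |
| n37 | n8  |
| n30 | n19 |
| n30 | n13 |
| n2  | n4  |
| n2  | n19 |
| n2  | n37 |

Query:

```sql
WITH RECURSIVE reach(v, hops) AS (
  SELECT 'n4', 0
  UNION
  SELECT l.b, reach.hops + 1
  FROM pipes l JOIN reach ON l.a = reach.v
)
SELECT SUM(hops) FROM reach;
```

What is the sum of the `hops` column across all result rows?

Base: (n4, hops=0).
Iteration 1: edges from {n4} -> (n13, hops=1), (n8, hops=1).
Iteration 2: no outgoing edges from {n13,n8}; recursion stops.
SUM(hops) = 0 + 1 + 1 = 2.

2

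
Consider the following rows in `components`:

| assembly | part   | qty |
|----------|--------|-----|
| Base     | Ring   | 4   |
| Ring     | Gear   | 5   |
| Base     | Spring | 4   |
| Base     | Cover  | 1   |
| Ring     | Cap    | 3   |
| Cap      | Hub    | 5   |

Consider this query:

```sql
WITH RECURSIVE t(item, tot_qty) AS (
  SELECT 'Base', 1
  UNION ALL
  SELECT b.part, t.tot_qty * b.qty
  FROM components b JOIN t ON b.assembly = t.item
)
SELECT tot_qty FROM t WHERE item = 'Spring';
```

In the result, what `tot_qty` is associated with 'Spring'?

Base: (Base, tot_qty=1).
Iteration 1: components of {Base} -> Cover = 1*1 = 1, Ring = 1*4 = 4, Spring = 1*4 = 4.
Iteration 2: components of {Cover,Ring,Spring} -> Cap = 4*3 = 12, Gear = 4*5 = 20.
Iteration 3: components of {Cap,Gear} -> Hub = 12*5 = 60.
Iteration 4: no further components; recursion stops.

4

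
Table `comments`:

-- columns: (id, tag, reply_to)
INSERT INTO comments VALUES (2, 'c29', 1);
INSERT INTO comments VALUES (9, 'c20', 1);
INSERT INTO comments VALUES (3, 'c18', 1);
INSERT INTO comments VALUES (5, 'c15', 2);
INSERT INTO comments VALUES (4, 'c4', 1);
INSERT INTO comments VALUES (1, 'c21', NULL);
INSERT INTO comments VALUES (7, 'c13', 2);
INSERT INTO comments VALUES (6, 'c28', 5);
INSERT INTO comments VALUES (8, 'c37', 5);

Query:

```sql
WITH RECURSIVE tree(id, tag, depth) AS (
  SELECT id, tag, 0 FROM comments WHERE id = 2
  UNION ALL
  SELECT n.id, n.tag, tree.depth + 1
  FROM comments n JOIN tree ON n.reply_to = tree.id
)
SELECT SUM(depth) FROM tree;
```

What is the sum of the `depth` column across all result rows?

Base: id=2 (c29) at depth 0.
Iteration 1: rows with reply_to in {2} -> c15 (id 5, depth 1), c13 (id 7, depth 1).
Iteration 2: rows with reply_to in {5,7} -> c28 (id 6, depth 2), c37 (id 8, depth 2).
Iteration 3: no rows with reply_to in {6,8}; recursion stops.
SUM(depth) = 0 + 1 + 1 + 2 + 2 = 6.

6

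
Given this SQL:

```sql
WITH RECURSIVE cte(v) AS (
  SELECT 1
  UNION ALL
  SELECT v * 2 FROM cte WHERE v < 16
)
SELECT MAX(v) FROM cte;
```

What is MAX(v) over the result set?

16

Base: v=1.
Iteration 1: 1 < 16 holds -> v = 1 * 2 = 2.
Iteration 2: 2 < 16 holds -> v = 2 * 2 = 4.
Iteration 3: 4 < 16 holds -> v = 4 * 2 = 8.
Iteration 4: 8 < 16 holds -> v = 8 * 2 = 16.
Iteration 5: 16 < 16 fails; recursion stops.
v values: 1, 2, 4, 8, 16; the maximum is 16.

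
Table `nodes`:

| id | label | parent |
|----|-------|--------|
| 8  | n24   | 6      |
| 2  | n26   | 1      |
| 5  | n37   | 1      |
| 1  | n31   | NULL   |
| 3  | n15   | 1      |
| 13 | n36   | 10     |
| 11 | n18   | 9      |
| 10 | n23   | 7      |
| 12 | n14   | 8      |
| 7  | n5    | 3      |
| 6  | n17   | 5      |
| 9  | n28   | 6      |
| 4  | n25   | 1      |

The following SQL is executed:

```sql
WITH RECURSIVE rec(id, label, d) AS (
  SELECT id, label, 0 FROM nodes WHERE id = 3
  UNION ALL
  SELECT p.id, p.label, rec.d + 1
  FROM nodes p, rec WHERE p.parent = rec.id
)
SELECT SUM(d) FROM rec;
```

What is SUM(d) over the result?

Base: id=3 (n15) at d 0.
Iteration 1: rows with parent in {3} -> n5 (id 7, d 1).
Iteration 2: rows with parent in {7} -> n23 (id 10, d 2).
Iteration 3: rows with parent in {10} -> n36 (id 13, d 3).
Iteration 4: no rows with parent in {13}; recursion stops.
SUM(d) = 0 + 1 + 2 + 3 = 6.

6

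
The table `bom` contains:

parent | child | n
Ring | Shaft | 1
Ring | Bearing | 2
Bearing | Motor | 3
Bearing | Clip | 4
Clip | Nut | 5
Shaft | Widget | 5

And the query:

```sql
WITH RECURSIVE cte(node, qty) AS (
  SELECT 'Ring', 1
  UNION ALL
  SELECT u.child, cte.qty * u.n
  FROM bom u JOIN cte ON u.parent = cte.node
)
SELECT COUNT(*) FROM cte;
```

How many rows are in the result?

7

Base: (Ring, qty=1).
Iteration 1: components of {Ring} -> Bearing = 1*2 = 2, Shaft = 1*1 = 1.
Iteration 2: components of {Bearing,Shaft} -> Clip = 2*4 = 8, Motor = 2*3 = 6, Widget = 1*5 = 5.
Iteration 3: components of {Clip,Motor,Widget} -> Nut = 8*5 = 40.
Iteration 4: no further components; recursion stops.
Total rows emitted: 7.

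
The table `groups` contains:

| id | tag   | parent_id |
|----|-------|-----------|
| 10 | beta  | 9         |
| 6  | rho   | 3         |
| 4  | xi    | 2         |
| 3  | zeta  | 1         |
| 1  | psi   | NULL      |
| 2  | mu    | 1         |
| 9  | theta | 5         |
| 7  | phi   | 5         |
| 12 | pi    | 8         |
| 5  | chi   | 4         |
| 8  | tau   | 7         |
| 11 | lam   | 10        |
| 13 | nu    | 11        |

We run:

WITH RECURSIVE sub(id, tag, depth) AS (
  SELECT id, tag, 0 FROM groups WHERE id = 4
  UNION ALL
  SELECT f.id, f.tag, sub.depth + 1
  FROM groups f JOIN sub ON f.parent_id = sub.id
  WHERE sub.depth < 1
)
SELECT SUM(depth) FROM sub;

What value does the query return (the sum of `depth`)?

Base: id=4 (xi) at depth 0.
Iteration 1: rows with parent_id in {4} -> chi (id 5, depth 1).
Iteration 2: depth < 1 fails for all current rows; recursion stops.
SUM(depth) = 0 + 1 = 1.

1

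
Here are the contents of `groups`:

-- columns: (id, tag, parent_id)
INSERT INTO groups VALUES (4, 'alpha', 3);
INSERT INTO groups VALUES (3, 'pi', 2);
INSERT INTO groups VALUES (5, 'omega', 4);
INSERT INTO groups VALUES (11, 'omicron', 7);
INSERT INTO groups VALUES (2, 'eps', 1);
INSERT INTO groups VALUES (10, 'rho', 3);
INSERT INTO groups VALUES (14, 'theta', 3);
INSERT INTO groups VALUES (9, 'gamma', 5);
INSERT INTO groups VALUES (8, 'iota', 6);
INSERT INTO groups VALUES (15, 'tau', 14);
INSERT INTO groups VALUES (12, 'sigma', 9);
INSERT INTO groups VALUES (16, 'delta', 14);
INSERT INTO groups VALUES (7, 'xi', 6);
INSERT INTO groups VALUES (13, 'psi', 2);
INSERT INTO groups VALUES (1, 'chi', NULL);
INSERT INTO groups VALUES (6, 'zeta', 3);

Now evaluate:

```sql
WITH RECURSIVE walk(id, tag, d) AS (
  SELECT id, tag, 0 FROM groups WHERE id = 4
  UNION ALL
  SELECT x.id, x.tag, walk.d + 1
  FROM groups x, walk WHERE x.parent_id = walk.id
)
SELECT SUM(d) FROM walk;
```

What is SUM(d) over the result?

6

Base: id=4 (alpha) at d 0.
Iteration 1: rows with parent_id in {4} -> omega (id 5, d 1).
Iteration 2: rows with parent_id in {5} -> gamma (id 9, d 2).
Iteration 3: rows with parent_id in {9} -> sigma (id 12, d 3).
Iteration 4: no rows with parent_id in {12}; recursion stops.
SUM(d) = 0 + 1 + 2 + 3 = 6.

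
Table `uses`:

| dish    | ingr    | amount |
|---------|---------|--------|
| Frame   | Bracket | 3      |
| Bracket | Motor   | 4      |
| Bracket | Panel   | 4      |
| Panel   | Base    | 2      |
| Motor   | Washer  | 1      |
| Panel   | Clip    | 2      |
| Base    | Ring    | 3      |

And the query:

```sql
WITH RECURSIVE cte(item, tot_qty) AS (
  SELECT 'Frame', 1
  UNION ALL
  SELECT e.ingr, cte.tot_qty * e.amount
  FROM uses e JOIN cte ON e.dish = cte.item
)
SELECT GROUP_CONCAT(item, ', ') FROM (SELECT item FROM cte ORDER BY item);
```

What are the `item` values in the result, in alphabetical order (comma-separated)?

Base, Bracket, Clip, Frame, Motor, Panel, Ring, Washer

Base: (Frame, tot_qty=1).
Iteration 1: components of {Frame} -> Bracket = 1*3 = 3.
Iteration 2: components of {Bracket} -> Motor = 3*4 = 12, Panel = 3*4 = 12.
Iteration 3: components of {Motor,Panel} -> Base = 12*2 = 24, Clip = 12*2 = 24, Washer = 12*1 = 12.
Iteration 4: components of {Base,Clip,Washer} -> Ring = 24*3 = 72.
Iteration 5: no further components; recursion stops.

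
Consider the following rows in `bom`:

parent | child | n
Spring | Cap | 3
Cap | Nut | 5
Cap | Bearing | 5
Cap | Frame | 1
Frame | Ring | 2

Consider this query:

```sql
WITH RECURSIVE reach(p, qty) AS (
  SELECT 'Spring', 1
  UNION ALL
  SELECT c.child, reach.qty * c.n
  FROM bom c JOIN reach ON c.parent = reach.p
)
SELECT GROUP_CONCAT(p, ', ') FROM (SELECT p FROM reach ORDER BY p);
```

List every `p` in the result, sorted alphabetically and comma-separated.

Bearing, Cap, Frame, Nut, Ring, Spring

Base: (Spring, qty=1).
Iteration 1: components of {Spring} -> Cap = 1*3 = 3.
Iteration 2: components of {Cap} -> Bearing = 3*5 = 15, Frame = 3*1 = 3, Nut = 3*5 = 15.
Iteration 3: components of {Bearing,Frame,Nut} -> Ring = 3*2 = 6.
Iteration 4: no further components; recursion stops.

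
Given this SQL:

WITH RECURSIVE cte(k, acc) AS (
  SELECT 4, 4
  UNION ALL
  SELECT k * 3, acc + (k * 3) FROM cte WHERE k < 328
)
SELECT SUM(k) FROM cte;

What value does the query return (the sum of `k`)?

Base: k=4, acc=4.
Iteration 1: 4 < 328 holds -> k = 4 * 3 = 12, acc = 4 + 12 = 16.
Iteration 2: 12 < 328 holds -> k = 12 * 3 = 36, acc = 16 + 36 = 52.
Iteration 3: 36 < 328 holds -> k = 36 * 3 = 108, acc = 52 + 108 = 160.
Iteration 4: 108 < 328 holds -> k = 108 * 3 = 324, acc = 160 + 324 = 484.
Iteration 5: 324 < 328 holds -> k = 324 * 3 = 972, acc = 484 + 972 = 1456.
Iteration 6: 972 < 328 fails; recursion stops.
SUM(k) = 4 + 12 + 36 + 108 + 324 + 972 = 1456.

1456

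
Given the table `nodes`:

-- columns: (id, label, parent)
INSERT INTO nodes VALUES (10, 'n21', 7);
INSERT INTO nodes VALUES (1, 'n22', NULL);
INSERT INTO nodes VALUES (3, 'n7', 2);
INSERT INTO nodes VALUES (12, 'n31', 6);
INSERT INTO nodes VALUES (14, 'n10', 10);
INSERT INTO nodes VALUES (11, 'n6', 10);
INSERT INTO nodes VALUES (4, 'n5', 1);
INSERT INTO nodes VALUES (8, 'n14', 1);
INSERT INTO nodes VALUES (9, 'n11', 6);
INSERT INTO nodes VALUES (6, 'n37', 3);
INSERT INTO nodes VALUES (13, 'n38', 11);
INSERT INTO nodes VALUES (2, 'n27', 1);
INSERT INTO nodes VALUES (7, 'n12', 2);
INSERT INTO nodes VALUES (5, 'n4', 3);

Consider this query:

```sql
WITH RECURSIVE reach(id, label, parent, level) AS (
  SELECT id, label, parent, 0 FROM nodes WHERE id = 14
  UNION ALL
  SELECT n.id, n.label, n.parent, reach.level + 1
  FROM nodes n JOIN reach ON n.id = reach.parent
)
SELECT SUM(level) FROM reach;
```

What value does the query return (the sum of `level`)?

10

Base: id=14 (n10), parent=10, level 0.
Iteration 1: join on id=10 -> n21 (id 10, parent=7, level 1).
Iteration 2: join on id=7 -> n12 (id 7, parent=2, level 2).
Iteration 3: join on id=2 -> n27 (id 2, parent=1, level 3).
Iteration 4: join on id=1 -> n22 (id 1, parent=NULL, level 4).
Iteration 5: parent is NULL; no match; recursion stops.
SUM(level) = 0 + 1 + 2 + 3 + 4 = 10.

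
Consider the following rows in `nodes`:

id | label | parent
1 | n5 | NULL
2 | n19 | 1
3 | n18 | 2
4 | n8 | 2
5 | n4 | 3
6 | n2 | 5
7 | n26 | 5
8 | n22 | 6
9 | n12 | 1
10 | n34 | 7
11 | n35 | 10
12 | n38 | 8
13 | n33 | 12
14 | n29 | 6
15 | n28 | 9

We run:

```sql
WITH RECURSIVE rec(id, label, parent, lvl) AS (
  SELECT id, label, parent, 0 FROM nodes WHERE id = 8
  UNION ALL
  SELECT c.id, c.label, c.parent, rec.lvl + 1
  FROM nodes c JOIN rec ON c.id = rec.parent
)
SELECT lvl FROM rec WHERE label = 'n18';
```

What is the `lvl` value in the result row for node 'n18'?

3

Base: id=8 (n22), parent=6, lvl 0.
Iteration 1: join on id=6 -> n2 (id 6, parent=5, lvl 1).
Iteration 2: join on id=5 -> n4 (id 5, parent=3, lvl 2).
Iteration 3: join on id=3 -> n18 (id 3, parent=2, lvl 3).
Iteration 4: join on id=2 -> n19 (id 2, parent=1, lvl 4).
Iteration 5: join on id=1 -> n5 (id 1, parent=NULL, lvl 5).
Iteration 6: parent is NULL; no match; recursion stops.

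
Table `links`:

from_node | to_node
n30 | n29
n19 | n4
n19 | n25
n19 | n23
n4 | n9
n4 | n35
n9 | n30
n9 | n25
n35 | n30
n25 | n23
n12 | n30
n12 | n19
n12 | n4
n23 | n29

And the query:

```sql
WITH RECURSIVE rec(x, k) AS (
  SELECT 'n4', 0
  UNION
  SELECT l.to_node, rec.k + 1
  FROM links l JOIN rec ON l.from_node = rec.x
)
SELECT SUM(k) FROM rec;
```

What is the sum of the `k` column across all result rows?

Base: (n4, k=0).
Iteration 1: edges from {n4} -> (n35, k=1), (n9, k=1).
Iteration 2: edges from {n35,n9} -> (n25, k=2), (n30, k=2). [UNION drops 1 duplicate row(s)]
Iteration 3: edges from {n25,n30} -> (n23, k=3), (n29, k=3).
Iteration 4: edges from {n23,n29} -> (n29, k=4).
Iteration 5: no outgoing edges from {n29}; recursion stops.
SUM(k) = 0 + 1 + 1 + 2 + 2 + 3 + 3 + 4 = 16.

16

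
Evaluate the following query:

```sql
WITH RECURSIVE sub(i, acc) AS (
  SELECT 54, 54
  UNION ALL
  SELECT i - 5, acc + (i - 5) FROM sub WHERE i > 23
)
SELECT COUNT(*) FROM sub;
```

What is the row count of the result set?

Base: i=54, acc=54.
Iteration 1: 54 > 23 holds -> i = 54 - 5 = 49, acc = 54 + 49 = 103.
Iteration 2: 49 > 23 holds -> i = 49 - 5 = 44, acc = 103 + 44 = 147.
Iteration 3: 44 > 23 holds -> i = 44 - 5 = 39, acc = 147 + 39 = 186.
Iteration 4: 39 > 23 holds -> i = 39 - 5 = 34, acc = 186 + 34 = 220.
Iteration 5: 34 > 23 holds -> i = 34 - 5 = 29, acc = 220 + 29 = 249.
Iteration 6: 29 > 23 holds -> i = 29 - 5 = 24, acc = 249 + 24 = 273.
Iteration 7: 24 > 23 holds -> i = 24 - 5 = 19, acc = 273 + 19 = 292.
Iteration 8: 19 > 23 fails; recursion stops.
Total rows emitted: 8.

8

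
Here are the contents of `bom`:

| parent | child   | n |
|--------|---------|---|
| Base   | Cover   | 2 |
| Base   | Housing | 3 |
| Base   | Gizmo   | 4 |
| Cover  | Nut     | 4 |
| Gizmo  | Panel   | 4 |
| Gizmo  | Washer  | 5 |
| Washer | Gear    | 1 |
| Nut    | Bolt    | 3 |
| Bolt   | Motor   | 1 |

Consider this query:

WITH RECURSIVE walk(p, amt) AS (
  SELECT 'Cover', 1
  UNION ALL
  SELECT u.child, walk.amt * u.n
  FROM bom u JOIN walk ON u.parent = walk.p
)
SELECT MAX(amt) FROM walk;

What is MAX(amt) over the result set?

12

Base: (Cover, amt=1).
Iteration 1: components of {Cover} -> Nut = 1*4 = 4.
Iteration 2: components of {Nut} -> Bolt = 4*3 = 12.
Iteration 3: components of {Bolt} -> Motor = 12*1 = 12.
Iteration 4: no further components; recursion stops.
amt values: 1, 4, 12, 12; the maximum is 12.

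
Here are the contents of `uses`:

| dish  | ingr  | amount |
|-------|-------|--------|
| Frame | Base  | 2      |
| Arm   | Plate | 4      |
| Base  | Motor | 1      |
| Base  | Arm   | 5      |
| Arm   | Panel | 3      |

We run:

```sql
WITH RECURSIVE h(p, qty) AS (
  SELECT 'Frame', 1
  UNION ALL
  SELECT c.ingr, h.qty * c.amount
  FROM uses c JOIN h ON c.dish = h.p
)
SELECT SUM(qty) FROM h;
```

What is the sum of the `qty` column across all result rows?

Base: (Frame, qty=1).
Iteration 1: components of {Frame} -> Base = 1*2 = 2.
Iteration 2: components of {Base} -> Arm = 2*5 = 10, Motor = 2*1 = 2.
Iteration 3: components of {Arm,Motor} -> Panel = 10*3 = 30, Plate = 10*4 = 40.
Iteration 4: no further components; recursion stops.
SUM(qty) = 1 + 2 + 10 + 2 + 30 + 40 = 85.

85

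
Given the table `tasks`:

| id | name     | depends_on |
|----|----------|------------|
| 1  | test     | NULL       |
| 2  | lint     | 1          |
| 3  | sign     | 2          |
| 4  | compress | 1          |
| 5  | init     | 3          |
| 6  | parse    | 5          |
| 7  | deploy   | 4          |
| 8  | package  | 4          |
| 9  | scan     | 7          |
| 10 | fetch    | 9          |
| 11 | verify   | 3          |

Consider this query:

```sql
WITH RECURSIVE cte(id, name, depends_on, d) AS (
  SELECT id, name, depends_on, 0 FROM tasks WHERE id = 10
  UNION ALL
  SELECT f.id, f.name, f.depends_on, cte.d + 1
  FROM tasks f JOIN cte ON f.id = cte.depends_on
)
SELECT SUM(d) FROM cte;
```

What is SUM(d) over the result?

Base: id=10 (fetch), depends_on=9, d 0.
Iteration 1: join on id=9 -> scan (id 9, depends_on=7, d 1).
Iteration 2: join on id=7 -> deploy (id 7, depends_on=4, d 2).
Iteration 3: join on id=4 -> compress (id 4, depends_on=1, d 3).
Iteration 4: join on id=1 -> test (id 1, depends_on=NULL, d 4).
Iteration 5: depends_on is NULL; no match; recursion stops.
SUM(d) = 0 + 1 + 2 + 3 + 4 = 10.

10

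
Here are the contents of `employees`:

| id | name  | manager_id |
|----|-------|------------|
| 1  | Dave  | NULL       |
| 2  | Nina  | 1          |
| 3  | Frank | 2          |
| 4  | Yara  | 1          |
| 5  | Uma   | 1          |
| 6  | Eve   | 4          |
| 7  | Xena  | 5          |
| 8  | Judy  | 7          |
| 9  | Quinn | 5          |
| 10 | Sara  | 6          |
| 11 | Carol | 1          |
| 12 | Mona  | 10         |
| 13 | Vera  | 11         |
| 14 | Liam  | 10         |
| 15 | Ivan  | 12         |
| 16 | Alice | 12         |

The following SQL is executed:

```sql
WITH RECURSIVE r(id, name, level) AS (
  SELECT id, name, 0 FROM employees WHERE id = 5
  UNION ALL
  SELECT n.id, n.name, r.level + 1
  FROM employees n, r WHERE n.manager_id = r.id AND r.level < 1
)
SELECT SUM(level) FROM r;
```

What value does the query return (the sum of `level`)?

2

Base: id=5 (Uma) at level 0.
Iteration 1: rows with manager_id in {5} -> Xena (id 7, level 1), Quinn (id 9, level 1).
Iteration 2: level < 1 fails for all current rows; recursion stops.
SUM(level) = 0 + 1 + 1 = 2.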